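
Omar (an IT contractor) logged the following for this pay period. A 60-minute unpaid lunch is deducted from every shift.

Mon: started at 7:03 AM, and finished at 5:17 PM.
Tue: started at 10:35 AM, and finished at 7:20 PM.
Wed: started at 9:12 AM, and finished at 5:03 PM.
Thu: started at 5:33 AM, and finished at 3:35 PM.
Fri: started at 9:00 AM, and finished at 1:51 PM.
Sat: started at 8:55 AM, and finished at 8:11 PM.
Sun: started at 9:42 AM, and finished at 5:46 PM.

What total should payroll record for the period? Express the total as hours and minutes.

54 h 3 min

Mon: 7:03 AM–5:17 PM = 10 h 14 min; less 60 min break → 9 h 14 min
Tue: 10:35 AM–7:20 PM = 8 h 45 min; less 60 min break → 7 h 45 min
Wed: 9:12 AM–5:03 PM = 7 h 51 min; less 60 min break → 6 h 51 min
Thu: 5:33 AM–3:35 PM = 10 h 2 min; less 60 min break → 9 h 2 min
Fri: 9:00 AM–1:51 PM = 4 h 51 min; less 60 min break → 3 h 51 min
Sat: 8:55 AM–8:11 PM = 11 h 16 min; less 60 min break → 10 h 16 min
Sun: 9:42 AM–5:46 PM = 8 h 4 min; less 60 min break → 7 h 4 min
Total: 9 h 14 min + 7 h 45 min + 6 h 51 min + 9 h 2 min + 3 h 51 min + 10 h 16 min + 7 h 4 min = 54 h 3 min.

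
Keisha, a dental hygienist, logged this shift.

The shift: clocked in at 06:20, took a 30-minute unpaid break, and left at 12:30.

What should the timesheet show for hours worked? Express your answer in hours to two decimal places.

The shift: 06:20–12:30 = 6 h 10 min; less 30 min break → 5 h 40 min

5.67 hours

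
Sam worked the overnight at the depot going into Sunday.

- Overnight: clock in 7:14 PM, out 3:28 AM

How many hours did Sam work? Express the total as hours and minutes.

8 h 14 min

Overnight: 7:14 PM → midnight = 4 h 46 min; midnight → 3:28 AM = 3 h 28 min; span 8 h 14 min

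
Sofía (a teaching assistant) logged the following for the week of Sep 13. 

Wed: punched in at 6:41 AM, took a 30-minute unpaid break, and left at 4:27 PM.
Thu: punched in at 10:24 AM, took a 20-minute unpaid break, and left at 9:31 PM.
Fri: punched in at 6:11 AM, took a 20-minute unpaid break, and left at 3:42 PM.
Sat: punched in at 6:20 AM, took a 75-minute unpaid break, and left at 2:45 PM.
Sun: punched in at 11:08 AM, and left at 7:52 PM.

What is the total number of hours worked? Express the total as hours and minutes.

Wed: 6:41 AM–4:27 PM = 9 h 46 min; less 30 min break → 9 h 16 min
Thu: 10:24 AM–9:31 PM = 11 h 7 min; less 20 min break → 10 h 47 min
Fri: 6:11 AM–3:42 PM = 9 h 31 min; less 20 min break → 9 h 11 min
Sat: 6:20 AM–2:45 PM = 8 h 25 min; less 75 min break → 7 h 10 min
Sun: 11:08 AM–7:52 PM = 8 h 44 min
Total: 9 h 16 min + 10 h 47 min + 9 h 11 min + 7 h 10 min + 8 h 44 min = 45 h 8 min.

45 h 8 min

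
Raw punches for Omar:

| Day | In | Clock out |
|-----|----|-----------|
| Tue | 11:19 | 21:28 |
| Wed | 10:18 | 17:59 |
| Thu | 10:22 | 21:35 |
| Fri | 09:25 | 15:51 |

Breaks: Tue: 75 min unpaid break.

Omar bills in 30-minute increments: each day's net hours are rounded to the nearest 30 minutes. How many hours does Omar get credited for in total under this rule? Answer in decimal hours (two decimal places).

Tue: 11:19–21:28 = 10 h 9 min − 75 min = 8 h 54 min → rounds to 9 h 0 min
Wed: 10:18–17:59 = 7 h 41 min → rounds to 7 h 30 min
Thu: 10:22–21:35 = 11 h 13 min → rounds to 11 h 0 min
Fri: 09:25–15:51 = 6 h 26 min → rounds to 6 h 30 min
Total credited: 34 h 0 min.

34.00 hours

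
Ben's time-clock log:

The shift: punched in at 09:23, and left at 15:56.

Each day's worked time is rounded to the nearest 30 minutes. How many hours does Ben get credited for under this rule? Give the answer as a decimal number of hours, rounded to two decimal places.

The shift: 09:23–15:56 = 6 h 33 min → rounds to 6 h 30 min

6.50 hours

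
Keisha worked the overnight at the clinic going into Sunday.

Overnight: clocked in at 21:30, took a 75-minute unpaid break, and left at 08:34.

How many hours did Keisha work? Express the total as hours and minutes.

Overnight: 21:30 → midnight = 2 h 30 min; midnight → 08:34 = 8 h 34 min; span 11 h 4 min; less 75 min break → 9 h 49 min

9 h 49 min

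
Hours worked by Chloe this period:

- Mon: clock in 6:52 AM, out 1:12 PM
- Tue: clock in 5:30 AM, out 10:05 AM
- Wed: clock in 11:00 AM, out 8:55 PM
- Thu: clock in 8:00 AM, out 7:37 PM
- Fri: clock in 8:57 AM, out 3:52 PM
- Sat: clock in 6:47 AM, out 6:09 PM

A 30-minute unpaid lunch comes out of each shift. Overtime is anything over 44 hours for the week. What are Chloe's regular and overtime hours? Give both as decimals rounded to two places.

Mon: 6:52 AM–1:12 PM = 6 h 20 min; less 30 min break → 5 h 50 min
Tue: 5:30 AM–10:05 AM = 4 h 35 min; less 30 min break → 4 h 5 min
Wed: 11:00 AM–8:55 PM = 9 h 55 min; less 30 min break → 9 h 25 min
Thu: 8:00 AM–7:37 PM = 11 h 37 min; less 30 min break → 11 h 7 min
Fri: 8:57 AM–3:52 PM = 6 h 55 min; less 30 min break → 6 h 25 min
Sat: 6:47 AM–6:09 PM = 11 h 22 min; less 30 min break → 10 h 52 min
Total worked: 47 h 44 min = 47.73 h.
Threshold 44 h → overtime 3 h 44 min, regular 44 h 0 min.

Regular 44.00 hours, overtime 3.73 hours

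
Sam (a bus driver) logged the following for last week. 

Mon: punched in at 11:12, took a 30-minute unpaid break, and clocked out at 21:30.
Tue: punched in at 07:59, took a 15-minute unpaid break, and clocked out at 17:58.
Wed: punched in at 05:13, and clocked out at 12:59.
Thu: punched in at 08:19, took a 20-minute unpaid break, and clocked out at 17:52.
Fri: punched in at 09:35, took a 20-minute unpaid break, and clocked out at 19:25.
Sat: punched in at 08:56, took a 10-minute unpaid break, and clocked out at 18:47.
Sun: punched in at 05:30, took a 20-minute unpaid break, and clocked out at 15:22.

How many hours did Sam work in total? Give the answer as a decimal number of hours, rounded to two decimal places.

Mon: 11:12–21:30 = 10 h 18 min; less 30 min break → 9 h 48 min
Tue: 07:59–17:58 = 9 h 59 min; less 15 min break → 9 h 44 min
Wed: 05:13–12:59 = 7 h 46 min
Thu: 08:19–17:52 = 9 h 33 min; less 20 min break → 9 h 13 min
Fri: 09:35–19:25 = 9 h 50 min; less 20 min break → 9 h 30 min
Sat: 08:56–18:47 = 9 h 51 min; less 10 min break → 9 h 41 min
Sun: 05:30–15:22 = 9 h 52 min; less 20 min break → 9 h 32 min
Total: 9 h 48 min + 9 h 44 min + 7 h 46 min + 9 h 13 min + 9 h 30 min + 9 h 41 min + 9 h 32 min = 65 h 14 min.

65.23 hours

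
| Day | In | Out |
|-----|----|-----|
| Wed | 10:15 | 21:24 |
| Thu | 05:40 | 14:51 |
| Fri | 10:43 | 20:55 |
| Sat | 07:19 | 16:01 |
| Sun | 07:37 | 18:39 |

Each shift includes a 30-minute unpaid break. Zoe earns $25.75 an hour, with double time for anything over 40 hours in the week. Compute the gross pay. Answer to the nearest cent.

$1429.98

Wed: 10:15–21:24 = 11 h 9 min; less 30 min break → 10 h 39 min
Thu: 05:40–14:51 = 9 h 11 min; less 30 min break → 8 h 41 min
Fri: 10:43–20:55 = 10 h 12 min; less 30 min break → 9 h 42 min
Sat: 07:19–16:01 = 8 h 42 min; less 30 min break → 8 h 12 min
Sun: 07:37–18:39 = 11 h 2 min; less 30 min break → 10 h 32 min
Total worked: 47 h 46 min = 2866 min.
Regular 40 h 0 min = 2400 min at $25.75/h; overtime 7 h 46 min = 466 min at $51.50/h.
Pay = (2400 × $25.75 + 466 × $51.50) ÷ 60 = $1429.98.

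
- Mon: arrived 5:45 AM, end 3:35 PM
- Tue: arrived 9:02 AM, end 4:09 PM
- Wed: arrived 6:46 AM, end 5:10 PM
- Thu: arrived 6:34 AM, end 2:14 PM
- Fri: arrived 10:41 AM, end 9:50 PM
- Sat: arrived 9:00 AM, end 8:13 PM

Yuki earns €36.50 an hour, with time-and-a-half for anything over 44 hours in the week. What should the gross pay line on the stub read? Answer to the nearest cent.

Mon: 5:45 AM–3:35 PM = 9 h 50 min
Tue: 9:02 AM–4:09 PM = 7 h 7 min
Wed: 6:46 AM–5:10 PM = 10 h 24 min
Thu: 6:34 AM–2:14 PM = 7 h 40 min
Fri: 10:41 AM–9:50 PM = 11 h 9 min
Sat: 9:00 AM–8:13 PM = 11 h 13 min
Total worked: 57 h 23 min = 3443 min.
Regular 44 h 0 min = 2640 min at €36.50/h; overtime 13 h 23 min = 803 min at €54.75/h.
Pay = (2640 × €36.50 + 803 × €54.75) ÷ 60 = €2338.74.

€2338.74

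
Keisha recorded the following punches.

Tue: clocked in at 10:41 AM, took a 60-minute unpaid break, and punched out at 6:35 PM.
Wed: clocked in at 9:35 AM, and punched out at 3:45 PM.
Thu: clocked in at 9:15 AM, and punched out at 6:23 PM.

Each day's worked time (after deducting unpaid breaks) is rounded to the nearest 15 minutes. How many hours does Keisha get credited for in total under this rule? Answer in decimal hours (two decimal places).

22.50 hours

Tue: 10:41 AM–6:35 PM = 7 h 54 min − 60 min = 6 h 54 min → rounds to 7 h 0 min
Wed: 9:35 AM–3:45 PM = 6 h 10 min → rounds to 6 h 15 min
Thu: 9:15 AM–6:23 PM = 9 h 8 min → rounds to 9 h 15 min
Total credited: 22 h 30 min.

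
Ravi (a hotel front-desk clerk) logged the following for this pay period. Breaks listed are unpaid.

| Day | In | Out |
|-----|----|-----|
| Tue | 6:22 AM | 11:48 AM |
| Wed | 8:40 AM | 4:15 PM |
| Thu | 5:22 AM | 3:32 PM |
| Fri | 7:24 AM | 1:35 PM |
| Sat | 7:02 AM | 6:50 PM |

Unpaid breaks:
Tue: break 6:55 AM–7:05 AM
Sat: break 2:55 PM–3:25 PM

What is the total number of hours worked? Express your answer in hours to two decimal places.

Tue: 6:22 AM–11:48 AM = 5 h 26 min; less 10 min break → 5 h 16 min
Wed: 8:40 AM–4:15 PM = 7 h 35 min
Thu: 5:22 AM–3:32 PM = 10 h 10 min
Fri: 7:24 AM–1:35 PM = 6 h 11 min
Sat: 7:02 AM–6:50 PM = 11 h 48 min; less 30 min break → 11 h 18 min
Total: 5 h 16 min + 7 h 35 min + 10 h 10 min + 6 h 11 min + 11 h 18 min = 40 h 30 min.

40.50 hours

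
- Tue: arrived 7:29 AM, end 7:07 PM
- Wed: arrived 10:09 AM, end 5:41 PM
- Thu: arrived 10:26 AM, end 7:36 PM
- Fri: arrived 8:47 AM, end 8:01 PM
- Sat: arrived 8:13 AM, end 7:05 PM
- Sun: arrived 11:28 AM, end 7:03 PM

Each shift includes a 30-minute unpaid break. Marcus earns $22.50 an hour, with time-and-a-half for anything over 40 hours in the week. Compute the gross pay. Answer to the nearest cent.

$1406.81

Tue: 7:29 AM–7:07 PM = 11 h 38 min; less 30 min break → 11 h 8 min
Wed: 10:09 AM–5:41 PM = 7 h 32 min; less 30 min break → 7 h 2 min
Thu: 10:26 AM–7:36 PM = 9 h 10 min; less 30 min break → 8 h 40 min
Fri: 8:47 AM–8:01 PM = 11 h 14 min; less 30 min break → 10 h 44 min
Sat: 8:13 AM–7:05 PM = 10 h 52 min; less 30 min break → 10 h 22 min
Sun: 11:28 AM–7:03 PM = 7 h 35 min; less 30 min break → 7 h 5 min
Total worked: 55 h 1 min = 3301 min.
Regular 40 h 0 min = 2400 min at $22.50/h; overtime 15 h 1 min = 901 min at $33.75/h.
Pay = (2400 × $22.50 + 901 × $33.75) ÷ 60 = $1406.81.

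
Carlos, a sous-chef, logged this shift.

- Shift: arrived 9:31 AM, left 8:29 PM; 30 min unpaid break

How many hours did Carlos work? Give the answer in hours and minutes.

10 h 28 min

Shift: 9:31 AM–8:29 PM = 10 h 58 min; less 30 min break → 10 h 28 min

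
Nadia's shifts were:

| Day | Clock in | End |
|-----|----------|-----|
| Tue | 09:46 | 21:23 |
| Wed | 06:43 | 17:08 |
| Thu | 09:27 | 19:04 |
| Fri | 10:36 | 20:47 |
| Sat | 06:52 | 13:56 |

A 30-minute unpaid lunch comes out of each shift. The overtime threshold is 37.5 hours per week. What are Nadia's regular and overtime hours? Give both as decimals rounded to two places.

Tue: 09:46–21:23 = 11 h 37 min; less 30 min break → 11 h 7 min
Wed: 06:43–17:08 = 10 h 25 min; less 30 min break → 9 h 55 min
Thu: 09:27–19:04 = 9 h 37 min; less 30 min break → 9 h 7 min
Fri: 10:36–20:47 = 10 h 11 min; less 30 min break → 9 h 41 min
Sat: 06:52–13:56 = 7 h 4 min; less 30 min break → 6 h 34 min
Total worked: 46 h 24 min = 46.40 h.
Threshold 37.5 h → overtime 8 h 54 min, regular 37 h 30 min.

Regular 37.50 hours, overtime 8.90 hours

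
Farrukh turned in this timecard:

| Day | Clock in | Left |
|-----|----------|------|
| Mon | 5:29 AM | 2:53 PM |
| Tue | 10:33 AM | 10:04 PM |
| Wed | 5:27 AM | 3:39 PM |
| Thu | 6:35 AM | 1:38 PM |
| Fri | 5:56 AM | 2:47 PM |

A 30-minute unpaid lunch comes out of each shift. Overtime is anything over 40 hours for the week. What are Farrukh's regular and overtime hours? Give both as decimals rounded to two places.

Regular 40.00 hours, overtime 4.52 hours

Mon: 5:29 AM–2:53 PM = 9 h 24 min; less 30 min break → 8 h 54 min
Tue: 10:33 AM–10:04 PM = 11 h 31 min; less 30 min break → 11 h 1 min
Wed: 5:27 AM–3:39 PM = 10 h 12 min; less 30 min break → 9 h 42 min
Thu: 6:35 AM–1:38 PM = 7 h 3 min; less 30 min break → 6 h 33 min
Fri: 5:56 AM–2:47 PM = 8 h 51 min; less 30 min break → 8 h 21 min
Total worked: 44 h 31 min = 44.52 h.
Threshold 40 h → overtime 4 h 31 min, regular 40 h 0 min.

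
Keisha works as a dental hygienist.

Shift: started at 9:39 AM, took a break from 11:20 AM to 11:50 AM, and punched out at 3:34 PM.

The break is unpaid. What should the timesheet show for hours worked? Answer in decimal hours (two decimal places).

Shift: 9:39 AM–3:34 PM = 5 h 55 min; less 30 min break → 5 h 25 min

5.42 hours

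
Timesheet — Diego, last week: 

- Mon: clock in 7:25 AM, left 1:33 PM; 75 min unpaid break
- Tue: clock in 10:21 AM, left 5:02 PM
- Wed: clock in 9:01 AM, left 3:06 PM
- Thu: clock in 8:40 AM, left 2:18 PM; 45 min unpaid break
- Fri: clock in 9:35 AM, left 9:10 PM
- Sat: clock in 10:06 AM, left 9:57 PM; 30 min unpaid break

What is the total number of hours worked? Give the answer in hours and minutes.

45 h 28 min

Mon: 7:25 AM–1:33 PM = 6 h 8 min; less 75 min break → 4 h 53 min
Tue: 10:21 AM–5:02 PM = 6 h 41 min
Wed: 9:01 AM–3:06 PM = 6 h 5 min
Thu: 8:40 AM–2:18 PM = 5 h 38 min; less 45 min break → 4 h 53 min
Fri: 9:35 AM–9:10 PM = 11 h 35 min
Sat: 10:06 AM–9:57 PM = 11 h 51 min; less 30 min break → 11 h 21 min
Total: 4 h 53 min + 6 h 41 min + 6 h 5 min + 4 h 53 min + 11 h 35 min + 11 h 21 min = 45 h 28 min.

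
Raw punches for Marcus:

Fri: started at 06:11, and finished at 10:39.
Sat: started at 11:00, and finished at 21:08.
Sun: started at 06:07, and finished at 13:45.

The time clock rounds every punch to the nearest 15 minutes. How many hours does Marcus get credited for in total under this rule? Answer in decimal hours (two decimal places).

22.50 hours

Fri: in 06:11→06:15, out 10:39→10:45; 4 h 30 min
Sat: in 11:00→11:00, out 21:08→21:15; 10 h 15 min
Sun: in 06:07→06:00, out 13:45→13:45; 7 h 45 min
Total credited: 22 h 30 min.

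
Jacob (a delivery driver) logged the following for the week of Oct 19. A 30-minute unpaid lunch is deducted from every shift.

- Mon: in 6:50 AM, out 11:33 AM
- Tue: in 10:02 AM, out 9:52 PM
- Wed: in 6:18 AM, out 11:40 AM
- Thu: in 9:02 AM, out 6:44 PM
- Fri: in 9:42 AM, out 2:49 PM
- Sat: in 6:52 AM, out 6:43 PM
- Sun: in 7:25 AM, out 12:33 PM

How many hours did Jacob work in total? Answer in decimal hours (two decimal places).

Mon: 6:50 AM–11:33 AM = 4 h 43 min; less 30 min break → 4 h 13 min
Tue: 10:02 AM–9:52 PM = 11 h 50 min; less 30 min break → 11 h 20 min
Wed: 6:18 AM–11:40 AM = 5 h 22 min; less 30 min break → 4 h 52 min
Thu: 9:02 AM–6:44 PM = 9 h 42 min; less 30 min break → 9 h 12 min
Fri: 9:42 AM–2:49 PM = 5 h 7 min; less 30 min break → 4 h 37 min
Sat: 6:52 AM–6:43 PM = 11 h 51 min; less 30 min break → 11 h 21 min
Sun: 7:25 AM–12:33 PM = 5 h 8 min; less 30 min break → 4 h 38 min
Total: 4 h 13 min + 11 h 20 min + 4 h 52 min + 9 h 12 min + 4 h 37 min + 11 h 21 min + 4 h 38 min = 50 h 13 min.

50.22 hours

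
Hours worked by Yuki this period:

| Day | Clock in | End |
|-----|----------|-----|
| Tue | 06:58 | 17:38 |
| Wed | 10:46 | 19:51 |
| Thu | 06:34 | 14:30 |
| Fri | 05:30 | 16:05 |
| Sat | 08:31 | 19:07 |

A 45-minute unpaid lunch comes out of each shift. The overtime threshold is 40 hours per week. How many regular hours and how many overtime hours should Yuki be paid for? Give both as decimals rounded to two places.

Tue: 06:58–17:38 = 10 h 40 min; less 45 min break → 9 h 55 min
Wed: 10:46–19:51 = 9 h 5 min; less 45 min break → 8 h 20 min
Thu: 06:34–14:30 = 7 h 56 min; less 45 min break → 7 h 11 min
Fri: 05:30–16:05 = 10 h 35 min; less 45 min break → 9 h 50 min
Sat: 08:31–19:07 = 10 h 36 min; less 45 min break → 9 h 51 min
Total worked: 45 h 7 min = 45.12 h.
Threshold 40 h → overtime 5 h 7 min, regular 40 h 0 min.

Regular 40.00 hours, overtime 5.12 hours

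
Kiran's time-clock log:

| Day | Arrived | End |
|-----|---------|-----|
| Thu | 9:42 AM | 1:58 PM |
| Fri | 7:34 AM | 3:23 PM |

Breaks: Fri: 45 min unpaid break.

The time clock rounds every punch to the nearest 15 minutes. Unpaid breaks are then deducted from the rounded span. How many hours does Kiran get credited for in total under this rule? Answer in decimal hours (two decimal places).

Thu: in 9:42 AM→9:45 AM, out 1:58 PM→2:00 PM; 4 h 15 min
Fri: in 7:34 AM→7:30 AM, out 3:23 PM→3:30 PM; 8 h 0 min − 45 min = 7 h 15 min
Total credited: 11 h 30 min.

11.50 hours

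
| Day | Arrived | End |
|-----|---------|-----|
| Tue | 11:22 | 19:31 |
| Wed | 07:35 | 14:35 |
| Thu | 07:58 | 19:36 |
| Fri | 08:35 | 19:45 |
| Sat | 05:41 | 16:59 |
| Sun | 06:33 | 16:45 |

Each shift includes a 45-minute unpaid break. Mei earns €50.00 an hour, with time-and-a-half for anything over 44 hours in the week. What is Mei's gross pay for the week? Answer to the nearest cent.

Tue: 11:22–19:31 = 8 h 9 min; less 45 min break → 7 h 24 min
Wed: 07:35–14:35 = 7 h 0 min; less 45 min break → 6 h 15 min
Thu: 07:58–19:36 = 11 h 38 min; less 45 min break → 10 h 53 min
Fri: 08:35–19:45 = 11 h 10 min; less 45 min break → 10 h 25 min
Sat: 05:41–16:59 = 11 h 18 min; less 45 min break → 10 h 33 min
Sun: 06:33–16:45 = 10 h 12 min; less 45 min break → 9 h 27 min
Total worked: 54 h 57 min = 3297 min.
Regular 44 h 0 min = 2640 min at €50.00/h; overtime 10 h 57 min = 657 min at €75.00/h.
Pay = (2640 × €50.00 + 657 × €75.00) ÷ 60 = €3021.25.

€3021.25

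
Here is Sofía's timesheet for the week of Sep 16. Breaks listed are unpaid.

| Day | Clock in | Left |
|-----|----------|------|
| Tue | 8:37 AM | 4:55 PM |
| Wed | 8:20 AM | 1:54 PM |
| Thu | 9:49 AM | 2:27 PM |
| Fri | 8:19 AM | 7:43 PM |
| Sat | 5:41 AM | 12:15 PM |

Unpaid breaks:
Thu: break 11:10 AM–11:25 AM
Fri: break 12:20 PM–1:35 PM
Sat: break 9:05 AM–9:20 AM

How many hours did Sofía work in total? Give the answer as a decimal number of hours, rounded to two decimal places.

34.72 hours

Tue: 8:37 AM–4:55 PM = 8 h 18 min
Wed: 8:20 AM–1:54 PM = 5 h 34 min
Thu: 9:49 AM–2:27 PM = 4 h 38 min; less 15 min break → 4 h 23 min
Fri: 8:19 AM–7:43 PM = 11 h 24 min; less 75 min break → 10 h 9 min
Sat: 5:41 AM–12:15 PM = 6 h 34 min; less 15 min break → 6 h 19 min
Total: 8 h 18 min + 5 h 34 min + 4 h 23 min + 10 h 9 min + 6 h 19 min = 34 h 43 min.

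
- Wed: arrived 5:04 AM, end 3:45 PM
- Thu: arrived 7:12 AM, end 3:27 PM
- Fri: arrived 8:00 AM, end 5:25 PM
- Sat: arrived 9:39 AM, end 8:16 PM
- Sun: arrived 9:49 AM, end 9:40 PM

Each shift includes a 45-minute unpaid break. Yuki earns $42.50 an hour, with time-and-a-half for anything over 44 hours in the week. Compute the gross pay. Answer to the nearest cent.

Wed: 5:04 AM–3:45 PM = 10 h 41 min; less 45 min break → 9 h 56 min
Thu: 7:12 AM–3:27 PM = 8 h 15 min; less 45 min break → 7 h 30 min
Fri: 8:00 AM–5:25 PM = 9 h 25 min; less 45 min break → 8 h 40 min
Sat: 9:39 AM–8:16 PM = 10 h 37 min; less 45 min break → 9 h 52 min
Sun: 9:49 AM–9:40 PM = 11 h 51 min; less 45 min break → 11 h 6 min
Total worked: 47 h 4 min = 2824 min.
Regular 44 h 0 min = 2640 min at $42.50/h; overtime 3 h 4 min = 184 min at $63.75/h.
Pay = (2640 × $42.50 + 184 × $63.75) ÷ 60 = $2065.50.

$2065.50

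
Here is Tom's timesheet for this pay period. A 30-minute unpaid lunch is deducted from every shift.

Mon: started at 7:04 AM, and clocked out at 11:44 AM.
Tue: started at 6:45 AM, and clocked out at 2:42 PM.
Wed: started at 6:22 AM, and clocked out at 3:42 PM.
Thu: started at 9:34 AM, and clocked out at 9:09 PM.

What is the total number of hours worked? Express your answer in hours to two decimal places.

Mon: 7:04 AM–11:44 AM = 4 h 40 min; less 30 min break → 4 h 10 min
Tue: 6:45 AM–2:42 PM = 7 h 57 min; less 30 min break → 7 h 27 min
Wed: 6:22 AM–3:42 PM = 9 h 20 min; less 30 min break → 8 h 50 min
Thu: 9:34 AM–9:09 PM = 11 h 35 min; less 30 min break → 11 h 5 min
Total: 4 h 10 min + 7 h 27 min + 8 h 50 min + 11 h 5 min = 31 h 32 min.

31.53 hours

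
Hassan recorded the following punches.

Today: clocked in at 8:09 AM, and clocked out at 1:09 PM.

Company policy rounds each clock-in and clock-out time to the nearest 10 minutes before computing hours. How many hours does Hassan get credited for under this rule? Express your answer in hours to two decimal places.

5.00 hours

Today: in 8:09 AM→8:10 AM, out 1:09 PM→1:10 PM; 5 h 0 min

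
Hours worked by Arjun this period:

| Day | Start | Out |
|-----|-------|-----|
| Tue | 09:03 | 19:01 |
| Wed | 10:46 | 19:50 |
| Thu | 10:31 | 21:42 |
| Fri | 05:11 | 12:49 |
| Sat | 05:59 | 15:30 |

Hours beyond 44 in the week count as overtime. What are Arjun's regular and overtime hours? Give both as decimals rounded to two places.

Regular 44.00 hours, overtime 3.37 hours

Tue: 09:03–19:01 = 9 h 58 min
Wed: 10:46–19:50 = 9 h 4 min
Thu: 10:31–21:42 = 11 h 11 min
Fri: 05:11–12:49 = 7 h 38 min
Sat: 05:59–15:30 = 9 h 31 min
Total worked: 47 h 22 min = 47.37 h.
Threshold 44 h → overtime 3 h 22 min, regular 44 h 0 min.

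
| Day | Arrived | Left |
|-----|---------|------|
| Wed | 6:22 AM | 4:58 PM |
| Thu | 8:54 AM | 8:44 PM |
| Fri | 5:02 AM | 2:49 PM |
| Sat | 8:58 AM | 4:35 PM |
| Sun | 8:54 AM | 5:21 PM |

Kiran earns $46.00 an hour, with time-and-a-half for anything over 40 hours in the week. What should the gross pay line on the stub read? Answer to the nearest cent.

$2411.55

Wed: 6:22 AM–4:58 PM = 10 h 36 min
Thu: 8:54 AM–8:44 PM = 11 h 50 min
Fri: 5:02 AM–2:49 PM = 9 h 47 min
Sat: 8:58 AM–4:35 PM = 7 h 37 min
Sun: 8:54 AM–5:21 PM = 8 h 27 min
Total worked: 48 h 17 min = 2897 min.
Regular 40 h 0 min = 2400 min at $46.00/h; overtime 8 h 17 min = 497 min at $69.00/h.
Pay = (2400 × $46.00 + 497 × $69.00) ÷ 60 = $2411.55.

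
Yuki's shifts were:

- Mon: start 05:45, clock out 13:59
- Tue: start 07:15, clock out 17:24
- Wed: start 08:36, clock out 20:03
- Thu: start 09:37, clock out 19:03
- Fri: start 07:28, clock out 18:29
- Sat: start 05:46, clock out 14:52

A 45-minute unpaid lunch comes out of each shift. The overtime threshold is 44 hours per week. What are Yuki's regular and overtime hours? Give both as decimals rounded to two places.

Regular 44.00 hours, overtime 10.88 hours

Mon: 05:45–13:59 = 8 h 14 min; less 45 min break → 7 h 29 min
Tue: 07:15–17:24 = 10 h 9 min; less 45 min break → 9 h 24 min
Wed: 08:36–20:03 = 11 h 27 min; less 45 min break → 10 h 42 min
Thu: 09:37–19:03 = 9 h 26 min; less 45 min break → 8 h 41 min
Fri: 07:28–18:29 = 11 h 1 min; less 45 min break → 10 h 16 min
Sat: 05:46–14:52 = 9 h 6 min; less 45 min break → 8 h 21 min
Total worked: 54 h 53 min = 54.88 h.
Threshold 44 h → overtime 10 h 53 min, regular 44 h 0 min.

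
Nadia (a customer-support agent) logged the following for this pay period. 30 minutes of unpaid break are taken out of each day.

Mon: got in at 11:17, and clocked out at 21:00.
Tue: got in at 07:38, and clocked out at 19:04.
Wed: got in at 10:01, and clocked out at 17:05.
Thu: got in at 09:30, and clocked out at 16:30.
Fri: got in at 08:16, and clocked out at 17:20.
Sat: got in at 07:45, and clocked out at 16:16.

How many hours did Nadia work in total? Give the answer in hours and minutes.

Mon: 11:17–21:00 = 9 h 43 min; less 30 min break → 9 h 13 min
Tue: 07:38–19:04 = 11 h 26 min; less 30 min break → 10 h 56 min
Wed: 10:01–17:05 = 7 h 4 min; less 30 min break → 6 h 34 min
Thu: 09:30–16:30 = 7 h 0 min; less 30 min break → 6 h 30 min
Fri: 08:16–17:20 = 9 h 4 min; less 30 min break → 8 h 34 min
Sat: 07:45–16:16 = 8 h 31 min; less 30 min break → 8 h 1 min
Total: 9 h 13 min + 10 h 56 min + 6 h 34 min + 6 h 30 min + 8 h 34 min + 8 h 1 min = 49 h 48 min.

49 h 48 min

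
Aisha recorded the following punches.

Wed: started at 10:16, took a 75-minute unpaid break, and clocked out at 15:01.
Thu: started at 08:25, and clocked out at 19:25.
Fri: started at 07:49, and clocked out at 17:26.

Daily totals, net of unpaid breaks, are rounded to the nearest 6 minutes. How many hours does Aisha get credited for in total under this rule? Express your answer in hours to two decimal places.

Wed: 10:16–15:01 = 4 h 45 min − 75 min = 3 h 30 min → rounds to 3 h 30 min
Thu: 08:25–19:25 = 11 h 0 min → rounds to 11 h 0 min
Fri: 07:49–17:26 = 9 h 37 min → rounds to 9 h 36 min
Total credited: 24 h 6 min.

24.10 hours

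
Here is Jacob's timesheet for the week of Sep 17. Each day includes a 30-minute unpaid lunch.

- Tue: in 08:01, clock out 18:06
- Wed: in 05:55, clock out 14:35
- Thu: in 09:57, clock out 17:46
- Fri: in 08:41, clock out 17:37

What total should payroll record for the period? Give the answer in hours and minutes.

33 h 30 min

Tue: 08:01–18:06 = 10 h 5 min; less 30 min break → 9 h 35 min
Wed: 05:55–14:35 = 8 h 40 min; less 30 min break → 8 h 10 min
Thu: 09:57–17:46 = 7 h 49 min; less 30 min break → 7 h 19 min
Fri: 08:41–17:37 = 8 h 56 min; less 30 min break → 8 h 26 min
Total: 9 h 35 min + 8 h 10 min + 7 h 19 min + 8 h 26 min = 33 h 30 min.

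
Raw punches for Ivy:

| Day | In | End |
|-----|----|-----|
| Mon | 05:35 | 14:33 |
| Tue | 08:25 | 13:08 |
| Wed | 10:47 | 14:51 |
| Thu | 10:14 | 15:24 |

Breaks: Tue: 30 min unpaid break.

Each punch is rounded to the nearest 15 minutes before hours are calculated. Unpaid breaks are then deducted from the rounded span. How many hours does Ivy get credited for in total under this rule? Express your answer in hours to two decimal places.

Mon: in 05:35→05:30, out 14:33→14:30; 9 h 0 min
Tue: in 08:25→08:30, out 13:08→13:15; 4 h 45 min − 30 min = 4 h 15 min
Wed: in 10:47→10:45, out 14:51→14:45; 4 h 0 min
Thu: in 10:14→10:15, out 15:24→15:30; 5 h 15 min
Total credited: 22 h 30 min.

22.50 hours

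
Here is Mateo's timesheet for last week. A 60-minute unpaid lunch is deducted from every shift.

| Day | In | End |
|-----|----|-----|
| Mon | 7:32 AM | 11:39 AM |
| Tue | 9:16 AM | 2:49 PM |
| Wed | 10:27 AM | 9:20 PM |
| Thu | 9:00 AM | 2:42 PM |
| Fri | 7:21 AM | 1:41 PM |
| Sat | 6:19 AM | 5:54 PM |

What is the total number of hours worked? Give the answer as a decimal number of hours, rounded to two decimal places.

38.17 hours

Mon: 7:32 AM–11:39 AM = 4 h 7 min; less 60 min break → 3 h 7 min
Tue: 9:16 AM–2:49 PM = 5 h 33 min; less 60 min break → 4 h 33 min
Wed: 10:27 AM–9:20 PM = 10 h 53 min; less 60 min break → 9 h 53 min
Thu: 9:00 AM–2:42 PM = 5 h 42 min; less 60 min break → 4 h 42 min
Fri: 7:21 AM–1:41 PM = 6 h 20 min; less 60 min break → 5 h 20 min
Sat: 6:19 AM–5:54 PM = 11 h 35 min; less 60 min break → 10 h 35 min
Total: 3 h 7 min + 4 h 33 min + 9 h 53 min + 4 h 42 min + 5 h 20 min + 10 h 35 min = 38 h 10 min.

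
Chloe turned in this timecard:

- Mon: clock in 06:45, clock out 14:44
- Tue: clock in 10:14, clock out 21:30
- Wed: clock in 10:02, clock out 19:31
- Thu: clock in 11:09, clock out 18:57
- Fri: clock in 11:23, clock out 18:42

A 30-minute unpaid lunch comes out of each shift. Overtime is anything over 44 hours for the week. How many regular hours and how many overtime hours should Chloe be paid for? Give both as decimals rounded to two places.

Regular 41.35 hours, overtime 0.00 hours

Mon: 06:45–14:44 = 7 h 59 min; less 30 min break → 7 h 29 min
Tue: 10:14–21:30 = 11 h 16 min; less 30 min break → 10 h 46 min
Wed: 10:02–19:31 = 9 h 29 min; less 30 min break → 8 h 59 min
Thu: 11:09–18:57 = 7 h 48 min; less 30 min break → 7 h 18 min
Fri: 11:23–18:42 = 7 h 19 min; less 30 min break → 6 h 49 min
Total worked: 41 h 21 min = 41.35 h.
Threshold 44 h → overtime 0 h 0 min, regular 41 h 21 min.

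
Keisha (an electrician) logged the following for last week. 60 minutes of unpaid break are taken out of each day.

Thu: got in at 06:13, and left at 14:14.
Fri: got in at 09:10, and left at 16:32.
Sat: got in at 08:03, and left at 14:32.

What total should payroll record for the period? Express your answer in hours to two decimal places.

18.87 hours

Thu: 06:13–14:14 = 8 h 1 min; less 60 min break → 7 h 1 min
Fri: 09:10–16:32 = 7 h 22 min; less 60 min break → 6 h 22 min
Sat: 08:03–14:32 = 6 h 29 min; less 60 min break → 5 h 29 min
Total: 7 h 1 min + 6 h 22 min + 5 h 29 min = 18 h 52 min.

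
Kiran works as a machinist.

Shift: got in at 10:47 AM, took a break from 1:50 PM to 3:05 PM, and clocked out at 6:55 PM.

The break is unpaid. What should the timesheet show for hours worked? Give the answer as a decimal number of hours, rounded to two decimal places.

Shift: 10:47 AM–6:55 PM = 8 h 8 min; less 75 min break → 6 h 53 min

6.88 hours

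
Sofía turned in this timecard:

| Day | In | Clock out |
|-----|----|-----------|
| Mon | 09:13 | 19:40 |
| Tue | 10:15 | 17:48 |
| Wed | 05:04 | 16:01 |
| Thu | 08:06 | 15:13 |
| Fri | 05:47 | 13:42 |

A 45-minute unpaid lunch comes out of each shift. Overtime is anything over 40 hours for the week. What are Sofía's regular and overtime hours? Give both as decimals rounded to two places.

Regular 40.00 hours, overtime 0.23 hours

Mon: 09:13–19:40 = 10 h 27 min; less 45 min break → 9 h 42 min
Tue: 10:15–17:48 = 7 h 33 min; less 45 min break → 6 h 48 min
Wed: 05:04–16:01 = 10 h 57 min; less 45 min break → 10 h 12 min
Thu: 08:06–15:13 = 7 h 7 min; less 45 min break → 6 h 22 min
Fri: 05:47–13:42 = 7 h 55 min; less 45 min break → 7 h 10 min
Total worked: 40 h 14 min = 40.23 h.
Threshold 40 h → overtime 0 h 14 min, regular 40 h 0 min.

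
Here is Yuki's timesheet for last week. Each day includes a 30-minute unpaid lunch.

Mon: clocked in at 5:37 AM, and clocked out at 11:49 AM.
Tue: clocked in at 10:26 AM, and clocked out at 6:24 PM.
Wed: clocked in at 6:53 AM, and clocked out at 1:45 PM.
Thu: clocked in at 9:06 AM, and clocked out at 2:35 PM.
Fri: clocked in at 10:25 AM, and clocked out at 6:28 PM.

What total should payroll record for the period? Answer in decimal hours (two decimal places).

Mon: 5:37 AM–11:49 AM = 6 h 12 min; less 30 min break → 5 h 42 min
Tue: 10:26 AM–6:24 PM = 7 h 58 min; less 30 min break → 7 h 28 min
Wed: 6:53 AM–1:45 PM = 6 h 52 min; less 30 min break → 6 h 22 min
Thu: 9:06 AM–2:35 PM = 5 h 29 min; less 30 min break → 4 h 59 min
Fri: 10:25 AM–6:28 PM = 8 h 3 min; less 30 min break → 7 h 33 min
Total: 5 h 42 min + 7 h 28 min + 6 h 22 min + 4 h 59 min + 7 h 33 min = 32 h 4 min.

32.07 hours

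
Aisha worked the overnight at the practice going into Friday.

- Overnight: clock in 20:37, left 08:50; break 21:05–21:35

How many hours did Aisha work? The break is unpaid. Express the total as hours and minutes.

11 h 43 min

Overnight: 20:37 → midnight = 3 h 23 min; midnight → 08:50 = 8 h 50 min; span 12 h 13 min; less 30 min break → 11 h 43 min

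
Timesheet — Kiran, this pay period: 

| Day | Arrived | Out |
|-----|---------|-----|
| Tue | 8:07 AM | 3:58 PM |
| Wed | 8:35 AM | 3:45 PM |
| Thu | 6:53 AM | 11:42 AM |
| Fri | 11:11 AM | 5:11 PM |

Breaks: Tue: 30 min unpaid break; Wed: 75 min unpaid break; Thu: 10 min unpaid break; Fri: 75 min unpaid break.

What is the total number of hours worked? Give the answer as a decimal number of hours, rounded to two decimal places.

Tue: 8:07 AM–3:58 PM = 7 h 51 min; less 30 min break → 7 h 21 min
Wed: 8:35 AM–3:45 PM = 7 h 10 min; less 75 min break → 5 h 55 min
Thu: 6:53 AM–11:42 AM = 4 h 49 min; less 10 min break → 4 h 39 min
Fri: 11:11 AM–5:11 PM = 6 h 0 min; less 75 min break → 4 h 45 min
Total: 7 h 21 min + 5 h 55 min + 4 h 39 min + 4 h 45 min = 22 h 40 min.

22.67 hours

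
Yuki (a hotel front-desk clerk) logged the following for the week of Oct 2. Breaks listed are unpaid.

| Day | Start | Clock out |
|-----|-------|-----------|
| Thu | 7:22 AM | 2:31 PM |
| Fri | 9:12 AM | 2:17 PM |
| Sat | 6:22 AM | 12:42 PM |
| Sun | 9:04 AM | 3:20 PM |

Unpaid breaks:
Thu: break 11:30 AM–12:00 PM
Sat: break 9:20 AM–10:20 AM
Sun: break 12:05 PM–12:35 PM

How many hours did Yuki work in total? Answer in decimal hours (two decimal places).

22.83 hours

Thu: 7:22 AM–2:31 PM = 7 h 9 min; less 30 min break → 6 h 39 min
Fri: 9:12 AM–2:17 PM = 5 h 5 min
Sat: 6:22 AM–12:42 PM = 6 h 20 min; less 60 min break → 5 h 20 min
Sun: 9:04 AM–3:20 PM = 6 h 16 min; less 30 min break → 5 h 46 min
Total: 6 h 39 min + 5 h 5 min + 5 h 20 min + 5 h 46 min = 22 h 50 min.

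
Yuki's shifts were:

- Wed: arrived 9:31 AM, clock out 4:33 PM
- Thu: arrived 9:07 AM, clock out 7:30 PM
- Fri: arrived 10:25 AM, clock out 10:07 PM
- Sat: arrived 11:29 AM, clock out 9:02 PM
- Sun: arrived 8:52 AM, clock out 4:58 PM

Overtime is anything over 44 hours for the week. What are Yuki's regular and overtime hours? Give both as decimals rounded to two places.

Wed: 9:31 AM–4:33 PM = 7 h 2 min
Thu: 9:07 AM–7:30 PM = 10 h 23 min
Fri: 10:25 AM–10:07 PM = 11 h 42 min
Sat: 11:29 AM–9:02 PM = 9 h 33 min
Sun: 8:52 AM–4:58 PM = 8 h 6 min
Total worked: 46 h 46 min = 46.77 h.
Threshold 44 h → overtime 2 h 46 min, regular 44 h 0 min.

Regular 44.00 hours, overtime 2.77 hours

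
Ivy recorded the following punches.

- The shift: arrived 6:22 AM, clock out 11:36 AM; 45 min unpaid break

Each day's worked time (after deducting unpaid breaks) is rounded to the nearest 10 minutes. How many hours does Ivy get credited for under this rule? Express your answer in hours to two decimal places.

The shift: 6:22 AM–11:36 AM = 5 h 14 min − 45 min = 4 h 29 min → rounds to 4 h 30 min

4.50 hours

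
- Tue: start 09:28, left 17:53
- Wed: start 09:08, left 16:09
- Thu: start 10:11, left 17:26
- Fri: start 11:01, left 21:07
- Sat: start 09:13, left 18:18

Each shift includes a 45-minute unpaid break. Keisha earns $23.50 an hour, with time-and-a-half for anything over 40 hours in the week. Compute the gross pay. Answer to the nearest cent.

Tue: 09:28–17:53 = 8 h 25 min; less 45 min break → 7 h 40 min
Wed: 09:08–16:09 = 7 h 1 min; less 45 min break → 6 h 16 min
Thu: 10:11–17:26 = 7 h 15 min; less 45 min break → 6 h 30 min
Fri: 11:01–21:07 = 10 h 6 min; less 45 min break → 9 h 21 min
Sat: 09:13–18:18 = 9 h 5 min; less 45 min break → 8 h 20 min
Total worked: 38 h 7 min = 2287 min.
Regular 38 h 7 min = 2287 min at $23.50/h; overtime 0 h 0 min = 0 min at $35.25/h.
Pay = (2287 × $23.50 + 0 × $35.25) ÷ 60 = $895.74.

$895.74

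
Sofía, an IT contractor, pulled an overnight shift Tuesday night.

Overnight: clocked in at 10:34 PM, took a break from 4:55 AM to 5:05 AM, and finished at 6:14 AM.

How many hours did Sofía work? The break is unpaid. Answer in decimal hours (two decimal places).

7.50 hours

Overnight: 10:34 PM → midnight = 1 h 26 min; midnight → 6:14 AM = 6 h 14 min; span 7 h 40 min; less 10 min break → 7 h 30 min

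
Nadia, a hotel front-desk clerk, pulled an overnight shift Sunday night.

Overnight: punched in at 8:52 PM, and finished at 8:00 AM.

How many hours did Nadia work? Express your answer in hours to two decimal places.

11.13 hours

Overnight: 8:52 PM → midnight = 3 h 8 min; midnight → 8:00 AM = 8 h 0 min; span 11 h 8 min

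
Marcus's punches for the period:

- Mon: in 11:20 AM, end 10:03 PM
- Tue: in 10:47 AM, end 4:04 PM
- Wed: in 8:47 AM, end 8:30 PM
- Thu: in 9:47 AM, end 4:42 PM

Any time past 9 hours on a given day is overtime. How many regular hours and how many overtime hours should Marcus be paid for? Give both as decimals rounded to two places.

Mon: 11:20 AM–10:03 PM = 10 h 43 min
Tue: 10:47 AM–4:04 PM = 5 h 17 min
Wed: 8:47 AM–8:30 PM = 11 h 43 min
Thu: 9:47 AM–4:42 PM = 6 h 55 min
Mon reg 9 h 0 min / OT 1 h 43 min; Tue reg 5 h 17 min / OT 0 h 0 min; Wed reg 9 h 0 min / OT 2 h 43 min; Thu reg 6 h 55 min / OT 0 h 0 min.
Totals: regular 30 h 12 min, overtime 4 h 26 min.

Regular 30.20 hours, overtime 4.43 hours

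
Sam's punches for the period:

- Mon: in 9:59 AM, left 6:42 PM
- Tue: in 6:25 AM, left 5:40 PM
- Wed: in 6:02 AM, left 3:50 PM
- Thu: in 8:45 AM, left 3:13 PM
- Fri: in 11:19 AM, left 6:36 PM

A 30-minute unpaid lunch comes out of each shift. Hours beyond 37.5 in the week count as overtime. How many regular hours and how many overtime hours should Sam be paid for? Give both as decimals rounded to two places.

Regular 37.50 hours, overtime 3.52 hours

Mon: 9:59 AM–6:42 PM = 8 h 43 min; less 30 min break → 8 h 13 min
Tue: 6:25 AM–5:40 PM = 11 h 15 min; less 30 min break → 10 h 45 min
Wed: 6:02 AM–3:50 PM = 9 h 48 min; less 30 min break → 9 h 18 min
Thu: 8:45 AM–3:13 PM = 6 h 28 min; less 30 min break → 5 h 58 min
Fri: 11:19 AM–6:36 PM = 7 h 17 min; less 30 min break → 6 h 47 min
Total worked: 41 h 1 min = 41.02 h.
Threshold 37.5 h → overtime 3 h 31 min, regular 37 h 30 min.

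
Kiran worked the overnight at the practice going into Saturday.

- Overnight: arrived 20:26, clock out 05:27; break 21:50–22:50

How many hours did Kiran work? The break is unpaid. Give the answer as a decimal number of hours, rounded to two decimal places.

Overnight: 20:26 → midnight = 3 h 34 min; midnight → 05:27 = 5 h 27 min; span 9 h 1 min; less 60 min break → 8 h 1 min

8.02 hours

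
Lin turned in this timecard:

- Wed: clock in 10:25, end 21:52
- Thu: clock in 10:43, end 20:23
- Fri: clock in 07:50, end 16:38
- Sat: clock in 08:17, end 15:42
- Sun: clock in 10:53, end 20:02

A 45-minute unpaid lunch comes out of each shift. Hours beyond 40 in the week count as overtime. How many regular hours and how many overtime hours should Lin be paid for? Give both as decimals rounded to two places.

Wed: 10:25–21:52 = 11 h 27 min; less 45 min break → 10 h 42 min
Thu: 10:43–20:23 = 9 h 40 min; less 45 min break → 8 h 55 min
Fri: 07:50–16:38 = 8 h 48 min; less 45 min break → 8 h 3 min
Sat: 08:17–15:42 = 7 h 25 min; less 45 min break → 6 h 40 min
Sun: 10:53–20:02 = 9 h 9 min; less 45 min break → 8 h 24 min
Total worked: 42 h 44 min = 42.73 h.
Threshold 40 h → overtime 2 h 44 min, regular 40 h 0 min.

Regular 40.00 hours, overtime 2.73 hours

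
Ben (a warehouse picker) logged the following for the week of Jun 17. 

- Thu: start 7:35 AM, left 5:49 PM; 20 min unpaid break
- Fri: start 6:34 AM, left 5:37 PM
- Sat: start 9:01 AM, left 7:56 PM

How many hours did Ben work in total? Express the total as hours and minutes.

Thu: 7:35 AM–5:49 PM = 10 h 14 min; less 20 min break → 9 h 54 min
Fri: 6:34 AM–5:37 PM = 11 h 3 min
Sat: 9:01 AM–7:56 PM = 10 h 55 min
Total: 9 h 54 min + 11 h 3 min + 10 h 55 min = 31 h 52 min.

31 h 52 min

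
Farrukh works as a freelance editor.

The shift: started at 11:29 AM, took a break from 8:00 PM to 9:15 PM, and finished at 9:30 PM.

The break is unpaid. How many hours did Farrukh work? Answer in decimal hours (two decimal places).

The shift: 11:29 AM–9:30 PM = 10 h 1 min; less 75 min break → 8 h 46 min

8.77 hours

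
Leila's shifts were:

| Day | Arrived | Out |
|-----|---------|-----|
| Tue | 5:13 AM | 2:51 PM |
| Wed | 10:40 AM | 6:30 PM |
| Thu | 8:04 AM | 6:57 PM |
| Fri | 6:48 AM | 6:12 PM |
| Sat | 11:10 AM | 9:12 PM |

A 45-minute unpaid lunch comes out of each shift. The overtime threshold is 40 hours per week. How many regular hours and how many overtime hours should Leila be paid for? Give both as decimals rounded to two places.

Regular 40.00 hours, overtime 6.03 hours

Tue: 5:13 AM–2:51 PM = 9 h 38 min; less 45 min break → 8 h 53 min
Wed: 10:40 AM–6:30 PM = 7 h 50 min; less 45 min break → 7 h 5 min
Thu: 8:04 AM–6:57 PM = 10 h 53 min; less 45 min break → 10 h 8 min
Fri: 6:48 AM–6:12 PM = 11 h 24 min; less 45 min break → 10 h 39 min
Sat: 11:10 AM–9:12 PM = 10 h 2 min; less 45 min break → 9 h 17 min
Total worked: 46 h 2 min = 46.03 h.
Threshold 40 h → overtime 6 h 2 min, regular 40 h 0 min.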